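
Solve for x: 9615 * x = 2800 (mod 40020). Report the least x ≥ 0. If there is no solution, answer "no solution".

gcd(9615, 40020):
40020 = 4·9615 + 1560
9615 = 6·1560 + 255
1560 = 6·255 + 30
255 = 8·30 + 15
30 = 2·15 + 0
gcd = 15, but 15 ∤ 2800, so the congruence has no solution.

no solution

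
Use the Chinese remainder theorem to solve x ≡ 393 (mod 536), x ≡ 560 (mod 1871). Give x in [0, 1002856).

163337

Write x = 393 + 536·k. Then 536·k ≡ 560 − 393 ≡ 167 (mod 1871).
Need 536⁻¹ mod 1871. Extended Euclid on (1871, 536):
1871 = 3*536 + 263
536 = 2*263 + 10
263 = 26*10 + 3
10 = 3*3 + 1
3 = 3*1 + 0
Back-substitute:
1 = 10 − 3·3
1 = −3·263 + 79·10
1 = 79·536 − 161·263
1 = −161·1871 + 562·536
536⁻¹ ≡ 562 (mod 1871), so k ≡ 562·167 ≡ 304 (mod 1871).
x = 393 + 536·304 = 163337.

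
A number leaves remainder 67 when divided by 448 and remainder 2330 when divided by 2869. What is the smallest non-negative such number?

Write x = 67 + 448·k. Then 448·k ≡ 2330 − 67 ≡ 2263 (mod 2869).
Need 448⁻¹ mod 2869. Extended Euclid on (2869, 448):
2869 = 6·448 + 181
448 = 2·181 + 86
181 = 2·86 + 9
86 = 9·9 + 5
9 = 1·5 + 4
5 = 1·4 + 1
4 = 4·1 + 0
Back-substitute:
1 = 5 − 4
1 = −9 + 2·5
1 = 2·86 − 19·9
1 = −19·181 + 40·86
1 = 40·448 − 99·181
1 = −99·2869 + 634·448
448⁻¹ ≡ 634 (mod 2869), so k ≡ 634·2263 ≡ 242 (mod 2869).
x = 67 + 448·242 = 108483.

108483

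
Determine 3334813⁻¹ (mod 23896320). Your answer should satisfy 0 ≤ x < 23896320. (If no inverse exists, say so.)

623797

gcd(23896320, 3334813) by repeated division:
23896320 = 7·3334813 + 552629
3334813 = 6·552629 + 19039
552629 = 29·19039 + 498
19039 = 38·498 + 115
498 = 4·115 + 38
115 = 3·38 + 1
38 = 38·1 + 0
gcd = 1, so the inverse exists. Back-substitute:
1 = 115 − 3·38
1 = −3·498 + 13·115
1 = 13·19039 − 497·498
1 = −497·552629 + 14426·19039
1 = 14426·3334813 − 87053·552629
1 = −87053·23896320 + 623797·3334813
So 3334813·623797 ≡ 1 (mod 23896320).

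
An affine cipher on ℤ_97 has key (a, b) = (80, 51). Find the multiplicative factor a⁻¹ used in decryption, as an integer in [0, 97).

57

Run Euclid on (97, 80):
97 = 1×80 + 17
80 = 4×17 + 12
17 = 1×12 + 5
12 = 2×5 + 2
5 = 2×2 + 1
2 = 2×1 + 0
The gcd is 1. Working backward:
1 = 5 − 2·2
1 = −2·12 + 5·5
1 = 5·17 − 7·12
1 = −7·80 + 33·17
1 = 33·97 − 40·80
Thus 80·(-40) ≡ 1 (mod 97); reducing, -40 mod 97 = 57.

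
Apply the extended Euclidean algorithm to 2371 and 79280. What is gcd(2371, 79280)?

Apply Euclid's algorithm to 79280 and 2371:
79280 = 33·2371 + 1037
2371 = 2·1037 + 297
1037 = 3·297 + 146
297 = 2·146 + 5
146 = 29·5 + 1
5 = 5·1 + 0
gcd(2371, 79280) = 1.
Back-substituting:
1 = 146 − 29·5
1 = −29·297 + 59·146
1 = 59·1037 − 206·297
1 = −206·2371 + 471·1037
1 = 471·79280 − 15749·2371
So 1 = (471)·79280 + (-15749)·2371.

1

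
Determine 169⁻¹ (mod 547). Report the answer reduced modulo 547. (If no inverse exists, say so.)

Apply the Euclidean algorithm to 547 and 169:
547 = 3*169 + 40
169 = 4*40 + 9
40 = 4*9 + 4
9 = 2*4 + 1
4 = 4*1 + 0
gcd = 1, so the inverse exists. Back-substitute:
1 = 9 − 2·4
1 = −2·40 + 9·9
1 = 9·169 − 38·40
1 = −38·547 + 123·169
So 169·123 ≡ 1 (mod 547).

123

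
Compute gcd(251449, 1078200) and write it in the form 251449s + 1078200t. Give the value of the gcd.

Repeated division:
1078200 = 4*251449 + 72404
251449 = 3*72404 + 34237
72404 = 2*34237 + 3930
34237 = 8*3930 + 2797
3930 = 1*2797 + 1133
2797 = 2*1133 + 531
1133 = 2*531 + 71
531 = 7*71 + 34
71 = 2*34 + 3
34 = 11*3 + 1
3 = 3*1 + 0
gcd(251449, 1078200) = 1.
Back-substituting:
1 = 34 − 11·3
1 = −11·71 + 23·34
1 = 23·531 − 172·71
1 = −172·1133 + 367·531
1 = 367·2797 − 906·1133
1 = −906·3930 + 1273·2797
1 = 1273·34237 − 11090·3930
1 = −11090·72404 + 23453·34237
1 = 23453·251449 − 81449·72404
1 = −81449·1078200 + 349249·251449
So 1 = (-81449)·1078200 + (349249)·251449.

1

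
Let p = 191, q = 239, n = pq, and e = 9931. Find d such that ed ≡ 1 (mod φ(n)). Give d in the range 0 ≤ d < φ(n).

2131

φ(n) = (p−1)(q−1) = 190·238 = 45220.
Need d with 9931·d ≡ 1 (mod 45220). Apply the extended Euclidean algorithm:
45220 = 4×9931 + 5496
9931 = 1×5496 + 4435
5496 = 1×4435 + 1061
4435 = 4×1061 + 191
1061 = 5×191 + 106
191 = 1×106 + 85
106 = 1×85 + 21
85 = 4×21 + 1
21 = 21×1 + 0
Back-substitute:
1 = 85 − 4·21
1 = −4·106 + 5·85
1 = 5·191 − 9·106
1 = −9·1061 + 50·191
1 = 50·4435 − 209·1061
1 = −209·5496 + 259·4435
1 = 259·9931 − 468·5496
1 = −468·45220 + 2131·9931
So 9931·2131 ≡ 1 (mod 45220), hence d = 2131.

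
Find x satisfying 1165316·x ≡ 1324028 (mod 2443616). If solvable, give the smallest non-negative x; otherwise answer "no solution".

98319

First find gcd(1165316, 2443616):
2443616 = 2×1165316 + 112984
1165316 = 10×112984 + 35476
112984 = 3×35476 + 6556
35476 = 5×6556 + 2696
6556 = 2×2696 + 1164
2696 = 2×1164 + 368
1164 = 3×368 + 60
368 = 6×60 + 8
60 = 7×8 + 4
8 = 2×4 + 0
gcd = 4 and 4 | 1324028, so solutions exist. Divide through by 4: 291329x ≡ 331007 (mod 610904).
Now find 291329⁻¹ mod 610904:
610904 = 2×291329 + 28246
291329 = 10×28246 + 8869
28246 = 3×8869 + 1639
8869 = 5×1639 + 674
1639 = 2×674 + 291
674 = 2×291 + 92
291 = 3×92 + 15
92 = 6×15 + 2
15 = 7×2 + 1
2 = 2×1 + 0
Back-substitute:
1 = 15 − 7·2
1 = −7·92 + 43·15
1 = 43·291 − 136·92
1 = −136·674 + 315·291
1 = 315·1639 − 766·674
1 = −766·8869 + 4145·1639
1 = 4145·28246 − 13201·8869
1 = −13201·291329 + 136155·28246
1 = 136155·610904 − 285511·291329
So 291329·(-285511) ≡ 1 (mod 610904), i.e. 291329⁻¹ ≡ 325393.
Then x ≡ 325393·331007 ≡ 98319 (mod 610904); the smallest non-negative solution is x = 98319.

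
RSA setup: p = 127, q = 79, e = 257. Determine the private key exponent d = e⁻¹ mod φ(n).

1109

φ(n) = (p−1)(q−1) = 126·78 = 9828.
Need d with 257·d ≡ 1 (mod 9828). Apply the extended Euclidean algorithm:
9828 = 38×257 + 62
257 = 4×62 + 9
62 = 6×9 + 8
9 = 1×8 + 1
8 = 8×1 + 0
Back-substitute:
1 = 9 − 8
1 = −62 + 7·9
1 = 7·257 − 29·62
1 = −29·9828 + 1109·257
So 257·1109 ≡ 1 (mod 9828), hence d = 1109.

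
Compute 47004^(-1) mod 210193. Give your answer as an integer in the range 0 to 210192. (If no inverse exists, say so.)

161571

gcd(210193, 47004) by repeated division:
210193 = 4·47004 + 22177
47004 = 2·22177 + 2650
22177 = 8·2650 + 977
2650 = 2·977 + 696
977 = 1·696 + 281
696 = 2·281 + 134
281 = 2·134 + 13
134 = 10·13 + 4
13 = 3·4 + 1
4 = 4·1 + 0
gcd = 1, so the inverse exists. Back-substitute:
1 = 13 − 3·4
1 = −3·134 + 31·13
1 = 31·281 − 65·134
1 = −65·696 + 161·281
1 = 161·977 − 226·696
1 = −226·2650 + 613·977
1 = 613·22177 − 5130·2650
1 = −5130·47004 + 10873·22177
1 = 10873·210193 − 48622·47004
Hence 47004⁻¹ ≡ -48622 ≡ 161571 (mod 210193).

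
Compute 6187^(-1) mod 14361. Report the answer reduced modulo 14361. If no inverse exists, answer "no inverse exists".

Apply the Euclidean algorithm to 14361 and 6187:
14361 = 2*6187 + 1987
6187 = 3*1987 + 226
1987 = 8*226 + 179
226 = 1*179 + 47
179 = 3*47 + 38
47 = 1*38 + 9
38 = 4*9 + 2
9 = 4*2 + 1
2 = 2*1 + 0
The gcd is 1. Working backward:
1 = 9 − 4·2
1 = −4·38 + 17·9
1 = 17·47 − 21·38
1 = −21·179 + 80·47
1 = 80·226 − 101·179
1 = −101·1987 + 888·226
1 = 888·6187 − 2765·1987
1 = −2765·14361 + 6418·6187
So 6187·6418 ≡ 1 (mod 14361).

6418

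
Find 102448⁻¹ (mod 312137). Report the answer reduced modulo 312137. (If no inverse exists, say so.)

gcd(312137, 102448) by repeated division:
312137 = 3*102448 + 4793
102448 = 21*4793 + 1795
4793 = 2*1795 + 1203
1795 = 1*1203 + 592
1203 = 2*592 + 19
592 = 31*19 + 3
19 = 6*3 + 1
3 = 3*1 + 0
The gcd is 1. Working backward:
1 = 19 − 6·3
1 = −6·592 + 187·19
1 = 187·1203 − 380·592
1 = −380·1795 + 567·1203
1 = 567·4793 − 1514·1795
1 = −1514·102448 + 32361·4793
1 = 32361·312137 − 98597·102448
So 102448·(-98597) ≡ 1 (mod 312137), and -98597 ≡ 213540 (mod 312137).

213540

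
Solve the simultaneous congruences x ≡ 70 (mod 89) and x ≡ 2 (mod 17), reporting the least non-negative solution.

70

Write x = 70 + 89·k. Then 89·k ≡ 2 − 70 ≡ 0 (mod 17).
Need 89⁻¹ mod 17. Extended Euclid on (17, 4):
17 = 4·4 + 1
4 = 4·1 + 0
Back-substitute:
1 = 17 − 4·4
89⁻¹ ≡ 13 (mod 17), so k ≡ 13·0 ≡ 0 (mod 17).
x = 70 + 89·0 = 70.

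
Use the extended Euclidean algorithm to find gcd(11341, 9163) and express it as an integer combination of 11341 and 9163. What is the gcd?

Apply Euclid's algorithm to 11341 and 9163:
11341 = 1·9163 + 2178
9163 = 4·2178 + 451
2178 = 4·451 + 374
451 = 1·374 + 77
374 = 4·77 + 66
77 = 1·66 + 11
66 = 6·11 + 0
gcd(11341, 9163) = 11.
Back-substituting:
11 = 77 − 66
11 = −374 + 5·77
11 = 5·451 − 6·374
11 = −6·2178 + 29·451
11 = 29·9163 − 122·2178
11 = −122·11341 + 151·9163
So 11 = (-122)·11341 + (151)·9163.

11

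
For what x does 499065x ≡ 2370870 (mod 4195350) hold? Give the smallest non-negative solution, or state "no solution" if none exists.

First find gcd(499065, 4195350):
4195350 = 8*499065 + 202830
499065 = 2*202830 + 93405
202830 = 2*93405 + 16020
93405 = 5*16020 + 13305
16020 = 1*13305 + 2715
13305 = 4*2715 + 2445
2715 = 1*2445 + 270
2445 = 9*270 + 15
270 = 18*15 + 0
gcd = 15 and 15 | 2370870, so solutions exist. Divide through by 15: 33271x ≡ 158058 (mod 279690).
Now find 33271⁻¹ mod 279690:
279690 = 8×33271 + 13522
33271 = 2×13522 + 6227
13522 = 2×6227 + 1068
6227 = 5×1068 + 887
1068 = 1×887 + 181
887 = 4×181 + 163
181 = 1×163 + 18
163 = 9×18 + 1
18 = 18×1 + 0
Back-substitute:
1 = 163 − 9·18
1 = −9·181 + 10·163
1 = 10·887 − 49·181
1 = −49·1068 + 59·887
1 = 59·6227 − 344·1068
1 = −344·13522 + 747·6227
1 = 747·33271 − 1838·13522
1 = −1838·279690 + 15451·33271
So 33271⁻¹ ≡ 15451 (mod 279690).
Then x ≡ 15451·158058 ≡ 180768 (mod 279690); the smallest non-negative solution is x = 180768.

180768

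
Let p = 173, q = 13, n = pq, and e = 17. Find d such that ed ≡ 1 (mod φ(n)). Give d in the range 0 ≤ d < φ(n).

φ(n) = (p−1)(q−1) = 172·12 = 2064.
Need d with 17·d ≡ 1 (mod 2064). Apply the extended Euclidean algorithm:
2064 = 121·17 + 7
17 = 2·7 + 3
7 = 2·3 + 1
3 = 3·1 + 0
Back-substitute:
1 = 7 − 2·3
1 = −2·17 + 5·7
1 = 5·2064 − 607·17
So 17·(-607) ≡ 1 (mod 2064), hence d ≡ -607 ≡ 1457 (mod 2064).

1457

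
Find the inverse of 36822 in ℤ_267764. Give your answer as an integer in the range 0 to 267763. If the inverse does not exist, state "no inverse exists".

no inverse exists

Compute gcd(36822, 267764):
267764 = 7·36822 + 10010
36822 = 3·10010 + 6792
10010 = 1·6792 + 3218
6792 = 2·3218 + 356
3218 = 9·356 + 14
356 = 25·14 + 6
14 = 2·6 + 2
6 = 3·2 + 0
gcd(36822, 267764) = 2 ≠ 1, so 36822 has no multiplicative inverse modulo 267764.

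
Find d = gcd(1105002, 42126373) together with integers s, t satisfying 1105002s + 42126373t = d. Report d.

1

Euclidean algorithm:
42126373 = 38*1105002 + 136297
1105002 = 8*136297 + 14626
136297 = 9*14626 + 4663
14626 = 3*4663 + 637
4663 = 7*637 + 204
637 = 3*204 + 25
204 = 8*25 + 4
25 = 6*4 + 1
4 = 4*1 + 0
gcd(1105002, 42126373) = 1.
Working backward:
1 = 25 − 6·4
1 = −6·204 + 49·25
1 = 49·637 − 153·204
1 = −153·4663 + 1120·637
1 = 1120·14626 − 3513·4663
1 = −3513·136297 + 32737·14626
1 = 32737·1105002 − 265409·136297
1 = −265409·42126373 + 10118279·1105002
So 1 = (-265409)·42126373 + (10118279)·1105002.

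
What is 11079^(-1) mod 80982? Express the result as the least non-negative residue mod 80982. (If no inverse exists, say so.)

Euclidean algorithm on 80982, 11079:
80982 = 7*11079 + 3429
11079 = 3*3429 + 792
3429 = 4*792 + 261
792 = 3*261 + 9
261 = 29*9 + 0
Since gcd = 9 > 1, 11079 is not a unit mod 80982.

no inverse exists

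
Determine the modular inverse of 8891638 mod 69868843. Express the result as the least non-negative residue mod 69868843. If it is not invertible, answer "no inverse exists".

9842565

Run Euclid on (69868843, 8891638):
69868843 = 7·8891638 + 7627377
8891638 = 1·7627377 + 1264261
7627377 = 6·1264261 + 41811
1264261 = 30·41811 + 9931
41811 = 4·9931 + 2087
9931 = 4·2087 + 1583
2087 = 1·1583 + 504
1583 = 3·504 + 71
504 = 7·71 + 7
71 = 10·7 + 1
7 = 7·1 + 0
The gcd is 1. Working backward:
1 = 71 − 10·7
1 = −10·504 + 71·71
1 = 71·1583 − 223·504
1 = −223·2087 + 294·1583
1 = 294·9931 − 1399·2087
1 = −1399·41811 + 5890·9931
1 = 5890·1264261 − 178099·41811
1 = −178099·7627377 + 1074484·1264261
1 = 1074484·8891638 − 1252583·7627377
1 = −1252583·69868843 + 9842565·8891638
So 8891638·9842565 ≡ 1 (mod 69868843).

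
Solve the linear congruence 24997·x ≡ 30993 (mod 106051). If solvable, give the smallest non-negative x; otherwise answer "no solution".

First find gcd(24997, 106051):
106051 = 4*24997 + 6063
24997 = 4*6063 + 745
6063 = 8*745 + 103
745 = 7*103 + 24
103 = 4*24 + 7
24 = 3*7 + 3
7 = 2*3 + 1
3 = 3*1 + 0
gcd = 1, so a unique solution mod 106051 exists.
Back-substitute for the Bézout coefficients:
1 = 7 − 2·3
1 = −2·24 + 7·7
1 = 7·103 − 30·24
1 = −30·745 + 217·103
1 = 217·6063 − 1766·745
1 = −1766·24997 + 7281·6063
1 = 7281·106051 − 30890·24997
So 24997·(-30890) ≡ 1 (mod 106051), giving 24997⁻¹ ≡ 75161.
x ≡ 24997⁻¹·30993 ≡ 75161·30993 ≡ 54658 (mod 106051).

54658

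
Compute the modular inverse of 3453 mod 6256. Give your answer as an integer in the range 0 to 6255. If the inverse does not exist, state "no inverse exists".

Extended Euclidean algorithm:
6256 = 1*3453 + 2803
3453 = 1*2803 + 650
2803 = 4*650 + 203
650 = 3*203 + 41
203 = 4*41 + 39
41 = 1*39 + 2
39 = 19*2 + 1
2 = 2*1 + 0
The gcd is 1. Working backward:
1 = 39 − 19·2
1 = −19·41 + 20·39
1 = 20·203 − 99·41
1 = −99·650 + 317·203
1 = 317·2803 − 1367·650
1 = −1367·3453 + 1684·2803
1 = 1684·6256 − 3051·3453
So 3453·(-3051) ≡ 1 (mod 6256), and -3051 ≡ 3205 (mod 6256).

3205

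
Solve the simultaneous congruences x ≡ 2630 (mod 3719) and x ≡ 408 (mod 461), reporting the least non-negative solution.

731554

Write x = 2630 + 3719·k. Then 3719·k ≡ 408 − 2630 ≡ 83 (mod 461).
Need 3719⁻¹ mod 461. Extended Euclid on (461, 31):
461 = 14·31 + 27
31 = 1·27 + 4
27 = 6·4 + 3
4 = 1·3 + 1
3 = 3·1 + 0
Back-substitute:
1 = 4 − 3
1 = −27 + 7·4
1 = 7·31 − 8·27
1 = −8·461 + 119·31
3719⁻¹ ≡ 119 (mod 461), so k ≡ 119·83 ≡ 196 (mod 461).
x = 2630 + 3719·196 = 731554.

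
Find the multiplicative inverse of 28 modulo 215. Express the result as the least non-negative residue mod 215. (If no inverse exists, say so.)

192

Extended Euclidean algorithm:
215 = 7×28 + 19
28 = 1×19 + 9
19 = 2×9 + 1
9 = 9×1 + 0
Since gcd(28, 215) = 1, back-substitute to write 1 as a combination:
1 = 19 − 2·9
1 = −2·28 + 3·19
1 = 3·215 − 23·28
Hence 28⁻¹ ≡ -23 ≡ 192 (mod 215).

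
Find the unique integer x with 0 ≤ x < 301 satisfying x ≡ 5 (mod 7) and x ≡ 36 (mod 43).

208

Write x = 5 + 7·k. Then 7·k ≡ 36 − 5 ≡ 31 (mod 43).
Need 7⁻¹ mod 43. Extended Euclid on (43, 7):
43 = 6*7 + 1
7 = 7*1 + 0
Back-substitute:
1 = 43 − 6·7
7⁻¹ ≡ 37 (mod 43), so k ≡ 37·31 ≡ 29 (mod 43).
x = 5 + 7·29 = 208.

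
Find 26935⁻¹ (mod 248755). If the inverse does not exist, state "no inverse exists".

Euclidean algorithm on 248755, 26935:
248755 = 9·26935 + 6340
26935 = 4·6340 + 1575
6340 = 4·1575 + 40
1575 = 39·40 + 15
40 = 2·15 + 10
15 = 1·10 + 5
10 = 2·5 + 0
Since gcd = 5 > 1, 26935 is not a unit mod 248755.

no inverse exists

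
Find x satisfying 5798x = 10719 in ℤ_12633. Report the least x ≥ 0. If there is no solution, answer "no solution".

First find gcd(5798, 12633):
12633 = 2×5798 + 1037
5798 = 5×1037 + 613
1037 = 1×613 + 424
613 = 1×424 + 189
424 = 2×189 + 46
189 = 4×46 + 5
46 = 9×5 + 1
5 = 5×1 + 0
gcd = 1, so a unique solution mod 12633 exists.
Back-substitute for the Bézout coefficients:
1 = 46 − 9·5
1 = −9·189 + 37·46
1 = 37·424 − 83·189
1 = −83·613 + 120·424
1 = 120·1037 − 203·613
1 = −203·5798 + 1135·1037
1 = 1135·12633 − 2473·5798
So 5798·(-2473) ≡ 1 (mod 12633), giving 5798⁻¹ ≡ 10160.
x ≡ 5798⁻¹·10719 ≡ 10160·10719 ≡ 8580 (mod 12633).

8580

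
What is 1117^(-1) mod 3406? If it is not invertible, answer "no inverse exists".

Apply the Euclidean algorithm to 3406 and 1117:
3406 = 3×1117 + 55
1117 = 20×55 + 17
55 = 3×17 + 4
17 = 4×4 + 1
4 = 4×1 + 0
Since gcd(1117, 3406) = 1, back-substitute to write 1 as a combination:
1 = 17 − 4·4
1 = −4·55 + 13·17
1 = 13·1117 − 264·55
1 = −264·3406 + 805·1117
So 1117·805 ≡ 1 (mod 3406).

805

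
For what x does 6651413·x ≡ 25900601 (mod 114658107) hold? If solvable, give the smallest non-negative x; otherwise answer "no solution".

First find gcd(6651413, 114658107):
114658107 = 17·6651413 + 1584086
6651413 = 4·1584086 + 315069
1584086 = 5·315069 + 8741
315069 = 36·8741 + 393
8741 = 22·393 + 95
393 = 4·95 + 13
95 = 7·13 + 4
13 = 3·4 + 1
4 = 4·1 + 0
gcd = 1, so a unique solution mod 114658107 exists.
Back-substitute for the Bézout coefficients:
1 = 13 − 3·4
1 = −3·95 + 22·13
1 = 22·393 − 91·95
1 = −91·8741 + 2024·393
1 = 2024·315069 − 72955·8741
1 = −72955·1584086 + 366799·315069
1 = 366799·6651413 − 1540151·1584086
1 = −1540151·114658107 + 26549366·6651413
So 6651413·(26549366) ≡ 1 (mod 114658107), giving 6651413⁻¹ ≡ 26549366.
x ≡ 6651413⁻¹·25900601 ≡ 26549366·25900601 ≡ 81526837 (mod 114658107).

81526837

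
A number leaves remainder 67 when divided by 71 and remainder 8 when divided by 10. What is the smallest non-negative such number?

Write x = 67 + 71·k. Then 71·k ≡ 8 − 67 ≡ 1 (mod 10).
Need 71⁻¹ mod 10. Extended Euclid on (10, 1):
10 = 10×1 + 0
71⁻¹ ≡ 1 (mod 10), so k ≡ 1·1 ≡ 1 (mod 10).
x = 67 + 71·1 = 138.

138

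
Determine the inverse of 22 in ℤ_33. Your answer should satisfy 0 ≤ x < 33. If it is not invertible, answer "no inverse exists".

no inverse exists

Euclidean algorithm on 33, 22:
33 = 1×22 + 11
22 = 2×11 + 0
Since gcd = 11 > 1, 22 is not a unit mod 33.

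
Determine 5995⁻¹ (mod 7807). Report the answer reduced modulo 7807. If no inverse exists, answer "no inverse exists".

Extended Euclidean algorithm:
7807 = 1×5995 + 1812
5995 = 3×1812 + 559
1812 = 3×559 + 135
559 = 4×135 + 19
135 = 7×19 + 2
19 = 9×2 + 1
2 = 2×1 + 0
gcd = 1, so the inverse exists. Back-substitute:
1 = 19 − 9·2
1 = −9·135 + 64·19
1 = 64·559 − 265·135
1 = −265·1812 + 859·559
1 = 859·5995 − 2842·1812
1 = −2842·7807 + 3701·5995
So 5995·3701 ≡ 1 (mod 7807).

3701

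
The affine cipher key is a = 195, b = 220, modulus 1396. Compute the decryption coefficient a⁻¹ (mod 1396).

gcd(1396, 195) by repeated division:
1396 = 7×195 + 31
195 = 6×31 + 9
31 = 3×9 + 4
9 = 2×4 + 1
4 = 4×1 + 0
gcd = 1, so the inverse exists. Back-substitute:
1 = 9 − 2·4
1 = −2·31 + 7·9
1 = 7·195 − 44·31
1 = −44·1396 + 315·195
So 195·315 ≡ 1 (mod 1396).

315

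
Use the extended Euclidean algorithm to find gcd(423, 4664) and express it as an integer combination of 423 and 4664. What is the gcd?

1

Repeated division:
4664 = 11*423 + 11
423 = 38*11 + 5
11 = 2*5 + 1
5 = 5*1 + 0
gcd(423, 4664) = 1.
Back-substituting:
1 = 11 − 2·5
1 = −2·423 + 77·11
1 = 77·4664 − 849·423
So 1 = (77)·4664 + (-849)·423.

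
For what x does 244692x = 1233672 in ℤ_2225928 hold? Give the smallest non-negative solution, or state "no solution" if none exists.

First find gcd(244692, 2225928):
2225928 = 9·244692 + 23700
244692 = 10·23700 + 7692
23700 = 3·7692 + 624
7692 = 12·624 + 204
624 = 3·204 + 12
204 = 17·12 + 0
gcd = 12 and 12 | 1233672, so solutions exist. Divide through by 12: 20391x ≡ 102806 (mod 185494).
Now find 20391⁻¹ mod 185494:
185494 = 9*20391 + 1975
20391 = 10*1975 + 641
1975 = 3*641 + 52
641 = 12*52 + 17
52 = 3*17 + 1
17 = 17*1 + 0
Back-substitute:
1 = 52 − 3·17
1 = −3·641 + 37·52
1 = 37·1975 − 114·641
1 = −114·20391 + 1177·1975
1 = 1177·185494 − 10707·20391
So 20391·(-10707) ≡ 1 (mod 185494), i.e. 20391⁻¹ ≡ 174787.
Then x ≡ 174787·102806 ≡ 163048 (mod 185494); the smallest non-negative solution is x = 163048.

163048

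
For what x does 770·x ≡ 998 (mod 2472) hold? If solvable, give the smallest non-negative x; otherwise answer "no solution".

775

First find gcd(770, 2472):
2472 = 3×770 + 162
770 = 4×162 + 122
162 = 1×122 + 40
122 = 3×40 + 2
40 = 20×2 + 0
gcd = 2 and 2 | 998, so solutions exist. Divide through by 2: 385x ≡ 499 (mod 1236).
Now find 385⁻¹ mod 1236:
1236 = 3·385 + 81
385 = 4·81 + 61
81 = 1·61 + 20
61 = 3·20 + 1
20 = 20·1 + 0
Back-substitute:
1 = 61 − 3·20
1 = −3·81 + 4·61
1 = 4·385 − 19·81
1 = −19·1236 + 61·385
So 385⁻¹ ≡ 61 (mod 1236).
Then x ≡ 61·499 ≡ 775 (mod 1236); the smallest non-negative solution is x = 775.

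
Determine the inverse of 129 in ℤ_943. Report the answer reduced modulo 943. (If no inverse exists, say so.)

212

Apply the Euclidean algorithm to 943 and 129:
943 = 7×129 + 40
129 = 3×40 + 9
40 = 4×9 + 4
9 = 2×4 + 1
4 = 4×1 + 0
The gcd is 1. Working backward:
1 = 9 − 2·4
1 = −2·40 + 9·9
1 = 9·129 − 29·40
1 = −29·943 + 212·129
So 129·212 ≡ 1 (mod 943).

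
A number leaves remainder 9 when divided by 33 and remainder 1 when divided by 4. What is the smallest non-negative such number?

9

Write x = 9 + 33·k. Then 33·k ≡ 1 − 9 ≡ 0 (mod 4).
Need 33⁻¹ mod 4. Extended Euclid on (4, 1):
4 = 4·1 + 0
33⁻¹ ≡ 1 (mod 4), so k ≡ 1·0 ≡ 0 (mod 4).
x = 9 + 33·0 = 9.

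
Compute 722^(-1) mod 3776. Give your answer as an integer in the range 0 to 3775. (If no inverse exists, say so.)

no inverse exists

Compute gcd(722, 3776):
3776 = 5×722 + 166
722 = 4×166 + 58
166 = 2×58 + 50
58 = 1×50 + 8
50 = 6×8 + 2
8 = 4×2 + 0
The gcd is 2, not 1, hence no inverse exists.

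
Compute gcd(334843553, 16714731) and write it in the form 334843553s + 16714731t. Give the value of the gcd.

Apply Euclid's algorithm to 334843553 and 16714731:
334843553 = 20×16714731 + 548933
16714731 = 30×548933 + 246741
548933 = 2×246741 + 55451
246741 = 4×55451 + 24937
55451 = 2×24937 + 5577
24937 = 4×5577 + 2629
5577 = 2×2629 + 319
2629 = 8×319 + 77
319 = 4×77 + 11
77 = 7×11 + 0
gcd(334843553, 16714731) = 11.
Back-substituting:
11 = 319 − 4·77
11 = −4·2629 + 33·319
11 = 33·5577 − 70·2629
11 = −70·24937 + 313·5577
11 = 313·55451 − 696·24937
11 = −696·246741 + 3097·55451
11 = 3097·548933 − 6890·246741
11 = −6890·16714731 + 209797·548933
11 = 209797·334843553 − 4202830·16714731
So 11 = (209797)·334843553 + (-4202830)·16714731.

11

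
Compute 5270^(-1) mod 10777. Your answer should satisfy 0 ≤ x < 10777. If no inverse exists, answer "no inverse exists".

Run Euclid on (10777, 5270):
10777 = 2·5270 + 237
5270 = 22·237 + 56
237 = 4·56 + 13
56 = 4·13 + 4
13 = 3·4 + 1
4 = 4·1 + 0
The gcd is 1. Working backward:
1 = 13 − 3·4
1 = −3·56 + 13·13
1 = 13·237 − 55·56
1 = −55·5270 + 1223·237
1 = 1223·10777 − 2501·5270
Hence 5270⁻¹ ≡ -2501 ≡ 8276 (mod 10777).

8276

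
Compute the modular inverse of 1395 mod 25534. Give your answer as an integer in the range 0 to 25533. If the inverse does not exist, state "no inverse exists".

gcd(25534, 1395) by repeated division:
25534 = 18*1395 + 424
1395 = 3*424 + 123
424 = 3*123 + 55
123 = 2*55 + 13
55 = 4*13 + 3
13 = 4*3 + 1
3 = 3*1 + 0
Since gcd(1395, 25534) = 1, back-substitute to write 1 as a combination:
1 = 13 − 4·3
1 = −4·55 + 17·13
1 = 17·123 − 38·55
1 = −38·424 + 131·123
1 = 131·1395 − 431·424
1 = −431·25534 + 7889·1395
So 1395·7889 ≡ 1 (mod 25534).

7889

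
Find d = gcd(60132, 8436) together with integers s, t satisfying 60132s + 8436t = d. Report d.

12

Repeated division:
60132 = 7*8436 + 1080
8436 = 7*1080 + 876
1080 = 1*876 + 204
876 = 4*204 + 60
204 = 3*60 + 24
60 = 2*24 + 12
24 = 2*12 + 0
gcd(60132, 8436) = 12.
Back-substituting:
12 = 60 − 2·24
12 = −2·204 + 7·60
12 = 7·876 − 30·204
12 = −30·1080 + 37·876
12 = 37·8436 − 289·1080
12 = −289·60132 + 2060·8436
So 12 = (-289)·60132 + (2060)·8436.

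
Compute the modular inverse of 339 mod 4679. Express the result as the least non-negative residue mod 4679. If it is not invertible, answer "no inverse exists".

3492

Run Euclid on (4679, 339):
4679 = 13*339 + 272
339 = 1*272 + 67
272 = 4*67 + 4
67 = 16*4 + 3
4 = 1*3 + 1
3 = 3*1 + 0
The gcd is 1. Working backward:
1 = 4 − 3
1 = −67 + 17·4
1 = 17·272 − 69·67
1 = −69·339 + 86·272
1 = 86·4679 − 1187·339
Hence 339⁻¹ ≡ -1187 ≡ 3492 (mod 4679).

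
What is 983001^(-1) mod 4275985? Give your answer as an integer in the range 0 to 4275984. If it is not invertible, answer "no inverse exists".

850881

Apply the Euclidean algorithm to 4275985 and 983001:
4275985 = 4·983001 + 343981
983001 = 2·343981 + 295039
343981 = 1·295039 + 48942
295039 = 6·48942 + 1387
48942 = 35·1387 + 397
1387 = 3·397 + 196
397 = 2·196 + 5
196 = 39·5 + 1
5 = 5·1 + 0
gcd = 1, so the inverse exists. Back-substitute:
1 = 196 − 39·5
1 = −39·397 + 79·196
1 = 79·1387 − 276·397
1 = −276·48942 + 9739·1387
1 = 9739·295039 − 58710·48942
1 = −58710·343981 + 68449·295039
1 = 68449·983001 − 195608·343981
1 = −195608·4275985 + 850881·983001
So 983001·850881 ≡ 1 (mod 4275985).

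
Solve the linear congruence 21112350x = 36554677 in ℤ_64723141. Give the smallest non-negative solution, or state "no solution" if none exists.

gcd(21112350, 64723141):
64723141 = 3×21112350 + 1386091
21112350 = 15×1386091 + 320985
1386091 = 4×320985 + 102151
320985 = 3×102151 + 14532
102151 = 7×14532 + 427
14532 = 34×427 + 14
427 = 30×14 + 7
14 = 2×7 + 0
gcd = 7, but 7 ∤ 36554677, so the congruence has no solution.

no solution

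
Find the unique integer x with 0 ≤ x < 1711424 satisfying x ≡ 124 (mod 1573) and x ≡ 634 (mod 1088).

Write x = 124 + 1573·k. Then 1573·k ≡ 634 − 124 ≡ 510 (mod 1088).
Need 1573⁻¹ mod 1088. Extended Euclid on (1088, 485):
1088 = 2×485 + 118
485 = 4×118 + 13
118 = 9×13 + 1
13 = 13×1 + 0
Back-substitute:
1 = 118 − 9·13
1 = −9·485 + 37·118
1 = 37·1088 − 83·485
1573⁻¹ ≡ 1005 (mod 1088), so k ≡ 1005·510 ≡ 102 (mod 1088).
x = 124 + 1573·102 = 160570.

160570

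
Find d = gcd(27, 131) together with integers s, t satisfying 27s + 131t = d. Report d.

1

Euclidean algorithm:
131 = 4·27 + 23
27 = 1·23 + 4
23 = 5·4 + 3
4 = 1·3 + 1
3 = 3·1 + 0
gcd(27, 131) = 1.
Express as a combination:
1 = 4 − 3
1 = −23 + 6·4
1 = 6·27 − 7·23
1 = −7·131 + 34·27
So 1 = (-7)·131 + (34)·27.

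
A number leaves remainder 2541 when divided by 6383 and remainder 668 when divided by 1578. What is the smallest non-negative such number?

Write x = 2541 + 6383·k. Then 6383·k ≡ 668 − 2541 ≡ 1283 (mod 1578).
Need 6383⁻¹ mod 1578. Extended Euclid on (1578, 71):
1578 = 22·71 + 16
71 = 4·16 + 7
16 = 2·7 + 2
7 = 3·2 + 1
2 = 2·1 + 0
Back-substitute:
1 = 7 − 3·2
1 = −3·16 + 7·7
1 = 7·71 − 31·16
1 = −31·1578 + 689·71
6383⁻¹ ≡ 689 (mod 1578), so k ≡ 689·1283 ≡ 307 (mod 1578).
x = 2541 + 6383·307 = 1962122.

1962122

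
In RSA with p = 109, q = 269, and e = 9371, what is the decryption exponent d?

25043

φ(n) = (p−1)(q−1) = 108·268 = 28944.
Need d with 9371·d ≡ 1 (mod 28944). Apply the extended Euclidean algorithm:
28944 = 3·9371 + 831
9371 = 11·831 + 230
831 = 3·230 + 141
230 = 1·141 + 89
141 = 1·89 + 52
89 = 1·52 + 37
52 = 1·37 + 15
37 = 2·15 + 7
15 = 2·7 + 1
7 = 7·1 + 0
Back-substitute:
1 = 15 − 2·7
1 = −2·37 + 5·15
1 = 5·52 − 7·37
1 = −7·89 + 12·52
1 = 12·141 − 19·89
1 = −19·230 + 31·141
1 = 31·831 − 112·230
1 = −112·9371 + 1263·831
1 = 1263·28944 − 3901·9371
So 9371·(-3901) ≡ 1 (mod 28944), hence d ≡ -3901 ≡ 25043 (mod 28944).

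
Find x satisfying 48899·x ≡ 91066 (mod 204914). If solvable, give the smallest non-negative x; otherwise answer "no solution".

37214

First find gcd(48899, 204914):
204914 = 4*48899 + 9318
48899 = 5*9318 + 2309
9318 = 4*2309 + 82
2309 = 28*82 + 13
82 = 6*13 + 4
13 = 3*4 + 1
4 = 4*1 + 0
gcd = 1, so a unique solution mod 204914 exists.
Back-substitute for the Bézout coefficients:
1 = 13 − 3·4
1 = −3·82 + 19·13
1 = 19·2309 − 535·82
1 = −535·9318 + 2159·2309
1 = 2159·48899 − 11330·9318
1 = −11330·204914 + 47479·48899
So 48899·(47479) ≡ 1 (mod 204914), giving 48899⁻¹ ≡ 47479.
x ≡ 48899⁻¹·91066 ≡ 47479·91066 ≡ 37214 (mod 204914).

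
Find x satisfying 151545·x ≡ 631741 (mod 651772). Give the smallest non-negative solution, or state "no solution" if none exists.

505857

First find gcd(151545, 651772):
651772 = 4*151545 + 45592
151545 = 3*45592 + 14769
45592 = 3*14769 + 1285
14769 = 11*1285 + 634
1285 = 2*634 + 17
634 = 37*17 + 5
17 = 3*5 + 2
5 = 2*2 + 1
2 = 2*1 + 0
gcd = 1, so a unique solution mod 651772 exists.
Back-substitute for the Bézout coefficients:
1 = 5 − 2·2
1 = −2·17 + 7·5
1 = 7·634 − 261·17
1 = −261·1285 + 529·634
1 = 529·14769 − 6080·1285
1 = −6080·45592 + 18769·14769
1 = 18769·151545 − 62387·45592
1 = −62387·651772 + 268317·151545
So 151545·(268317) ≡ 1 (mod 651772), giving 151545⁻¹ ≡ 268317.
x ≡ 151545⁻¹·631741 ≡ 268317·631741 ≡ 505857 (mod 651772).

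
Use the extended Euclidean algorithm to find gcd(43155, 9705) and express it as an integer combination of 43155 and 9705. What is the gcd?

15

Repeated division:
43155 = 4×9705 + 4335
9705 = 2×4335 + 1035
4335 = 4×1035 + 195
1035 = 5×195 + 60
195 = 3×60 + 15
60 = 4×15 + 0
gcd(43155, 9705) = 15.
Working backward:
15 = 195 − 3·60
15 = −3·1035 + 16·195
15 = 16·4335 − 67·1035
15 = −67·9705 + 150·4335
15 = 150·43155 − 667·9705
So 15 = (150)·43155 + (-667)·9705.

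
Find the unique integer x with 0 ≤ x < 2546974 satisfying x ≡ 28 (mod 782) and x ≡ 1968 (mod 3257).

920442

Write x = 28 + 782·k. Then 782·k ≡ 1968 − 28 ≡ 1940 (mod 3257).
Need 782⁻¹ mod 3257. Extended Euclid on (3257, 782):
3257 = 4×782 + 129
782 = 6×129 + 8
129 = 16×8 + 1
8 = 8×1 + 0
Back-substitute:
1 = 129 − 16·8
1 = −16·782 + 97·129
1 = 97·3257 − 404·782
782⁻¹ ≡ 2853 (mod 3257), so k ≡ 2853·1940 ≡ 1177 (mod 3257).
x = 28 + 782·1177 = 920442.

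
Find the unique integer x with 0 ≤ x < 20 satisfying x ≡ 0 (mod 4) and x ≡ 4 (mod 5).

Write x = 0 + 4·k. Then 4·k ≡ 4 − 0 ≡ 4 (mod 5).
Need 4⁻¹ mod 5. Extended Euclid on (5, 4):
5 = 1·4 + 1
4 = 4·1 + 0
Back-substitute:
1 = 5 − 4
4⁻¹ ≡ 4 (mod 5), so k ≡ 4·4 ≡ 1 (mod 5).
x = 0 + 4·1 = 4.

4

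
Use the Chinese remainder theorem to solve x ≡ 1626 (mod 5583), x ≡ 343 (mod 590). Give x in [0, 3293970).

Write x = 1626 + 5583·k. Then 5583·k ≡ 343 − 1626 ≡ 487 (mod 590).
Need 5583⁻¹ mod 590. Extended Euclid on (590, 273):
590 = 2·273 + 44
273 = 6·44 + 9
44 = 4·9 + 8
9 = 1·8 + 1
8 = 8·1 + 0
Back-substitute:
1 = 9 − 8
1 = −44 + 5·9
1 = 5·273 − 31·44
1 = −31·590 + 67·273
5583⁻¹ ≡ 67 (mod 590), so k ≡ 67·487 ≡ 179 (mod 590).
x = 1626 + 5583·179 = 1000983.

1000983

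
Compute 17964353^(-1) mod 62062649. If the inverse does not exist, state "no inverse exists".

Euclidean algorithm on 62062649, 17964353:
62062649 = 3*17964353 + 8169590
17964353 = 2*8169590 + 1625173
8169590 = 5*1625173 + 43725
1625173 = 37*43725 + 7348
43725 = 5*7348 + 6985
7348 = 1*6985 + 363
6985 = 19*363 + 88
363 = 4*88 + 11
88 = 8*11 + 0
Since gcd = 11 > 1, 17964353 is not a unit mod 62062649.

no inverse exists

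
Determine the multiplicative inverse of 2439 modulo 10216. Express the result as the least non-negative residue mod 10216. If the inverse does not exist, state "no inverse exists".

Extended Euclidean algorithm:
10216 = 4×2439 + 460
2439 = 5×460 + 139
460 = 3×139 + 43
139 = 3×43 + 10
43 = 4×10 + 3
10 = 3×3 + 1
3 = 3×1 + 0
The gcd is 1. Working backward:
1 = 10 − 3·3
1 = −3·43 + 13·10
1 = 13·139 − 42·43
1 = −42·460 + 139·139
1 = 139·2439 − 737·460
1 = −737·10216 + 3087·2439
So 2439·3087 ≡ 1 (mod 10216).

3087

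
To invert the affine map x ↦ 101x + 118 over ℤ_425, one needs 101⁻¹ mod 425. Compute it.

101

Run Euclid on (425, 101):
425 = 4*101 + 21
101 = 4*21 + 17
21 = 1*17 + 4
17 = 4*4 + 1
4 = 4*1 + 0
Since gcd(101, 425) = 1, back-substitute to write 1 as a combination:
1 = 17 − 4·4
1 = −4·21 + 5·17
1 = 5·101 − 24·21
1 = −24·425 + 101·101
So 101·101 ≡ 1 (mod 425).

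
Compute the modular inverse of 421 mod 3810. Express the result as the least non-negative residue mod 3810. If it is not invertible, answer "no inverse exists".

gcd(3810, 421) by repeated division:
3810 = 9×421 + 21
421 = 20×21 + 1
21 = 21×1 + 0
gcd = 1, so the inverse exists. Back-substitute:
1 = 421 − 20·21
1 = −20·3810 + 181·421
So 421·181 ≡ 1 (mod 3810).

181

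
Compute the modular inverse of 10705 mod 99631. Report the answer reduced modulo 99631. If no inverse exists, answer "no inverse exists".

Extended Euclidean algorithm:
99631 = 9×10705 + 3286
10705 = 3×3286 + 847
3286 = 3×847 + 745
847 = 1×745 + 102
745 = 7×102 + 31
102 = 3×31 + 9
31 = 3×9 + 4
9 = 2×4 + 1
4 = 4×1 + 0
The gcd is 1. Working backward:
1 = 9 − 2·4
1 = −2·31 + 7·9
1 = 7·102 − 23·31
1 = −23·745 + 168·102
1 = 168·847 − 191·745
1 = −191·3286 + 741·847
1 = 741·10705 − 2414·3286
1 = −2414·99631 + 22467·10705
So 10705·22467 ≡ 1 (mod 99631).

22467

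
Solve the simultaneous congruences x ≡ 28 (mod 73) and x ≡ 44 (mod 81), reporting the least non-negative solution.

Write x = 28 + 73·k. Then 73·k ≡ 44 − 28 ≡ 16 (mod 81).
Need 73⁻¹ mod 81. Extended Euclid on (81, 73):
81 = 1·73 + 8
73 = 9·8 + 1
8 = 8·1 + 0
Back-substitute:
1 = 73 − 9·8
1 = −9·81 + 10·73
73⁻¹ ≡ 10 (mod 81), so k ≡ 10·16 ≡ 79 (mod 81).
x = 28 + 73·79 = 5795.

5795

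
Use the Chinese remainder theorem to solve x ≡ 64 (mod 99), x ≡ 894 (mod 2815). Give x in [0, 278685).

231724

Write x = 64 + 99·k. Then 99·k ≡ 894 − 64 ≡ 830 (mod 2815).
Need 99⁻¹ mod 2815. Extended Euclid on (2815, 99):
2815 = 28×99 + 43
99 = 2×43 + 13
43 = 3×13 + 4
13 = 3×4 + 1
4 = 4×1 + 0
Back-substitute:
1 = 13 − 3·4
1 = −3·43 + 10·13
1 = 10·99 − 23·43
1 = −23·2815 + 654·99
99⁻¹ ≡ 654 (mod 2815), so k ≡ 654·830 ≡ 2340 (mod 2815).
x = 64 + 99·2340 = 231724.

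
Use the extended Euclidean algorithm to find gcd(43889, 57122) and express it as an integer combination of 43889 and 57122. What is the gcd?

1

Euclidean algorithm:
57122 = 1×43889 + 13233
43889 = 3×13233 + 4190
13233 = 3×4190 + 663
4190 = 6×663 + 212
663 = 3×212 + 27
212 = 7×27 + 23
27 = 1×23 + 4
23 = 5×4 + 3
4 = 1×3 + 1
3 = 3×1 + 0
gcd(43889, 57122) = 1.
Express as a combination:
1 = 4 − 3
1 = −23 + 6·4
1 = 6·27 − 7·23
1 = −7·212 + 55·27
1 = 55·663 − 172·212
1 = −172·4190 + 1087·663
1 = 1087·13233 − 3433·4190
1 = −3433·43889 + 11386·13233
1 = 11386·57122 − 14819·43889
So 1 = (11386)·57122 + (-14819)·43889.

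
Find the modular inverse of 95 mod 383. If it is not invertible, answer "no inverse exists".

254

Extended Euclidean algorithm:
383 = 4*95 + 3
95 = 31*3 + 2
3 = 1*2 + 1
2 = 2*1 + 0
gcd = 1, so the inverse exists. Back-substitute:
1 = 3 − 2
1 = −95 + 32·3
1 = 32·383 − 129·95
Hence 95⁻¹ ≡ -129 ≡ 254 (mod 383).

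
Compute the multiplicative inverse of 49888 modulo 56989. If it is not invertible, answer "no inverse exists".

gcd(56989, 49888) by repeated division:
56989 = 1×49888 + 7101
49888 = 7×7101 + 181
7101 = 39×181 + 42
181 = 4×42 + 13
42 = 3×13 + 3
13 = 4×3 + 1
3 = 3×1 + 0
gcd = 1, so the inverse exists. Back-substitute:
1 = 13 − 4·3
1 = −4·42 + 13·13
1 = 13·181 − 56·42
1 = −56·7101 + 2197·181
1 = 2197·49888 − 15435·7101
1 = −15435·56989 + 17632·49888
So 49888·17632 ≡ 1 (mod 56989).

17632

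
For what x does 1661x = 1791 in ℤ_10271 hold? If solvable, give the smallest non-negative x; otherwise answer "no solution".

First find gcd(1661, 10271):
10271 = 6×1661 + 305
1661 = 5×305 + 136
305 = 2×136 + 33
136 = 4×33 + 4
33 = 8×4 + 1
4 = 4×1 + 0
gcd = 1, so a unique solution mod 10271 exists.
Back-substitute for the Bézout coefficients:
1 = 33 − 8·4
1 = −8·136 + 33·33
1 = 33·305 − 74·136
1 = −74·1661 + 403·305
1 = 403·10271 − 2492·1661
So 1661·(-2492) ≡ 1 (mod 10271), giving 1661⁻¹ ≡ 7779.
x ≡ 1661⁻¹·1791 ≡ 7779·1791 ≡ 4713 (mod 10271).

4713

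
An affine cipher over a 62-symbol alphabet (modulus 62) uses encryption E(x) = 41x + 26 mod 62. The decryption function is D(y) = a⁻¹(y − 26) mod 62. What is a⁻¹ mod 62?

59

Extended Euclidean algorithm:
62 = 1·41 + 21
41 = 1·21 + 20
21 = 1·20 + 1
20 = 20·1 + 0
The gcd is 1. Working backward:
1 = 21 − 20
1 = −41 + 2·21
1 = 2·62 − 3·41
Thus 41·(-3) ≡ 1 (mod 62); reducing, -3 mod 62 = 59.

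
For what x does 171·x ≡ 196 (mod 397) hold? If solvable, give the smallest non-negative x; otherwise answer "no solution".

First find gcd(171, 397):
397 = 2·171 + 55
171 = 3·55 + 6
55 = 9·6 + 1
6 = 6·1 + 0
gcd = 1, so a unique solution mod 397 exists.
Back-substitute for the Bézout coefficients:
1 = 55 − 9·6
1 = −9·171 + 28·55
1 = 28·397 − 65·171
So 171·(-65) ≡ 1 (mod 397), giving 171⁻¹ ≡ 332.
x ≡ 171⁻¹·196 ≡ 332·196 ≡ 361 (mod 397).

361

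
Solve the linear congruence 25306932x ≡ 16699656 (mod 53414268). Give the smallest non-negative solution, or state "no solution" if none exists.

3365250

First find gcd(25306932, 53414268):
53414268 = 2·25306932 + 2800404
25306932 = 9·2800404 + 103296
2800404 = 27·103296 + 11412
103296 = 9·11412 + 588
11412 = 19·588 + 240
588 = 2·240 + 108
240 = 2·108 + 24
108 = 4·24 + 12
24 = 2·12 + 0
gcd = 12 and 12 | 16699656, so solutions exist. Divide through by 12: 2108911x ≡ 1391638 (mod 4451189).
Now find 2108911⁻¹ mod 4451189:
4451189 = 2×2108911 + 233367
2108911 = 9×233367 + 8608
233367 = 27×8608 + 951
8608 = 9×951 + 49
951 = 19×49 + 20
49 = 2×20 + 9
20 = 2×9 + 2
9 = 4×2 + 1
2 = 2×1 + 0
Back-substitute:
1 = 9 − 4·2
1 = −4·20 + 9·9
1 = 9·49 − 22·20
1 = −22·951 + 427·49
1 = 427·8608 − 3865·951
1 = −3865·233367 + 104782·8608
1 = 104782·2108911 − 946903·233367
1 = −946903·4451189 + 1998588·2108911
So 2108911⁻¹ ≡ 1998588 (mod 4451189).
Then x ≡ 1998588·1391638 ≡ 3365250 (mod 4451189); the smallest non-negative solution is x = 3365250.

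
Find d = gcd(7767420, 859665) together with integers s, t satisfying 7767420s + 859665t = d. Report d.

15

Euclidean algorithm:
7767420 = 9×859665 + 30435
859665 = 28×30435 + 7485
30435 = 4×7485 + 495
7485 = 15×495 + 60
495 = 8×60 + 15
60 = 4×15 + 0
gcd(7767420, 859665) = 15.
Working backward:
15 = 495 − 8·60
15 = −8·7485 + 121·495
15 = 121·30435 − 492·7485
15 = −492·859665 + 13897·30435
15 = 13897·7767420 − 125565·859665
So 15 = (13897)·7767420 + (-125565)·859665.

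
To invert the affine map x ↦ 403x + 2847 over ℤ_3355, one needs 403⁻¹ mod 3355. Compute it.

Extended Euclidean algorithm:
3355 = 8×403 + 131
403 = 3×131 + 10
131 = 13×10 + 1
10 = 10×1 + 0
The gcd is 1. Working backward:
1 = 131 − 13·10
1 = −13·403 + 40·131
1 = 40·3355 − 333·403
Thus 403·(-333) ≡ 1 (mod 3355); reducing, -333 mod 3355 = 3022.

3022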